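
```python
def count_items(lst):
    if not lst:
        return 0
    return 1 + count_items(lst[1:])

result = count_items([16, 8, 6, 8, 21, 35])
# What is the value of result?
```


count_items([16, 8, 6, 8, 21, 35])
= 1 + count_items([8, 6, 8, 21, 35])
= 1 + 1 + count_items([6, 8, 21, 35])
= 1 + 1 + 1 + count_items([8, 21, 35])
= 1 + 1 + 1 + 1 + count_items([21, 35])
= 1 + 1 + 1 + 1 + 1 + count_items([35])
= 1 + 1 + 1 + 1 + 1 + 1 + count_items([])
= 1 + 1 + 1 + 1 + 1 + 1 + 0
= 6


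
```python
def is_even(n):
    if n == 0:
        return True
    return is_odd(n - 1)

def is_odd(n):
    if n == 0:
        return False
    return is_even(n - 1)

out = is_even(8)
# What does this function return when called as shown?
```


is_even(8)
= is_odd(7)
= is_even(6)
= is_odd(5)
= is_even(4)
= is_odd(3)
= is_even(2)
= is_odd(1)
= is_even(0)
n == 0: return True
= True


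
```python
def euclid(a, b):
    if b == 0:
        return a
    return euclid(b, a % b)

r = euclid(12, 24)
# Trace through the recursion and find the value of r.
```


euclid(12, 24)
= euclid(24, 12 % 24) = euclid(24, 12)
= euclid(12, 24 % 12) = euclid(12, 0)
b == 0, return a = 12


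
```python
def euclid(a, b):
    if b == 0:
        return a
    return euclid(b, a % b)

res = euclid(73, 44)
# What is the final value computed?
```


euclid(73, 44)
= euclid(44, 73 % 44) = euclid(44, 29)
= euclid(29, 44 % 29) = euclid(29, 15)
= euclid(15, 29 % 15) = euclid(15, 14)
= euclid(14, 15 % 14) = euclid(14, 1)
= euclid(1, 14 % 1) = euclid(1, 0)
b == 0, return a = 1


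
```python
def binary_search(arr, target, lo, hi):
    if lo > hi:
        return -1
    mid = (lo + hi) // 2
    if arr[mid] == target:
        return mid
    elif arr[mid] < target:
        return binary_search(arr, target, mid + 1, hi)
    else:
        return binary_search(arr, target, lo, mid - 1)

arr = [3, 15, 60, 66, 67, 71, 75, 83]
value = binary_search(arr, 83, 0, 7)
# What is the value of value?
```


binary_search(arr, 83, 0, 7)
lo=0, hi=7, mid=3, arr[mid]=66
66 < 83, search right half
lo=4, hi=7, mid=5, arr[mid]=71
71 < 83, search right half
lo=6, hi=7, mid=6, arr[mid]=75
75 < 83, search right half
lo=7, hi=7, mid=7, arr[mid]=83
arr[7] == 83, found at index 7
= 7


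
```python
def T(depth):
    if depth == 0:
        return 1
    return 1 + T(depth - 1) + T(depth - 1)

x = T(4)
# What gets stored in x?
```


T(4)
= 1 + T(3) + T(3)
= 1 + 2 * T(3)
T(k) = 2^(k+1) - 1
T(0) = 1
T(1) = 3
T(2) = 7
T(3) = 15
T(4) = 31
T(4) = 2^5 - 1 = 31


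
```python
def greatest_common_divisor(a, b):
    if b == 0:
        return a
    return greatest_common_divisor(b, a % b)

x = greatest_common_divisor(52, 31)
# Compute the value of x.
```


greatest_common_divisor(52, 31)
= greatest_common_divisor(31, 52 % 31) = greatest_common_divisor(31, 21)
= greatest_common_divisor(21, 31 % 21) = greatest_common_divisor(21, 10)
= greatest_common_divisor(10, 21 % 10) = greatest_common_divisor(10, 1)
= greatest_common_divisor(1, 10 % 1) = greatest_common_divisor(1, 0)
b == 0, return a = 1


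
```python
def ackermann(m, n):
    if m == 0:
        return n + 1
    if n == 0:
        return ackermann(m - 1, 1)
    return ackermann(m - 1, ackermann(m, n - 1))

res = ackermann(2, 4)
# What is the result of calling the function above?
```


ackermann(2, 4)
= ackermann(1, ackermann(2, 3))
First compute ackermann(2, 3) = 9
= ackermann(1, 9)
= 11


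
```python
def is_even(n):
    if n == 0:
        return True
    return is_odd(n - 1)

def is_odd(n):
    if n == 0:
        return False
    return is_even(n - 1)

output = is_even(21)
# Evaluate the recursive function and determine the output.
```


is_even(21)
= is_odd(20)
= is_even(19)
= is_odd(18)
= is_even(17)
= is_odd(16)
= is_even(15)
= is_odd(14)
= is_even(13)
= is_odd(12)
= is_even(11)
= is_odd(10)
= is_even(9)
= is_odd(8)
= is_even(7)
= is_odd(6)
= is_even(5)
= is_odd(4)
= is_even(3)
= is_odd(2)
= is_even(1)
= is_odd(0)
n == 0: return False
= False


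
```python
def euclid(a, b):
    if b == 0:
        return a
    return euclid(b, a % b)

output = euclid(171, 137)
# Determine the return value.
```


euclid(171, 137)
= euclid(137, 171 % 137) = euclid(137, 34)
= euclid(34, 137 % 34) = euclid(34, 1)
= euclid(1, 34 % 1) = euclid(1, 0)
b == 0, return a = 1


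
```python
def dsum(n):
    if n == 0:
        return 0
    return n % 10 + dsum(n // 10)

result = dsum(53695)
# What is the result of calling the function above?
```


dsum(53695)
= 5 + dsum(5369)
= 5 + 9 + dsum(536)
= 5 + 9 + 6 + dsum(53)
= 5 + 9 + 6 + 3 + dsum(5)
= 5 + 9 + 6 + 3 + 5 + dsum(0)
= 5 + 9 + 6 + 3 + 5 + 0
= 28


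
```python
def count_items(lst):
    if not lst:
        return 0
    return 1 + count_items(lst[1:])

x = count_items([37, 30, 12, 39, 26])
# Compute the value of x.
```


count_items([37, 30, 12, 39, 26])
= 1 + count_items([30, 12, 39, 26])
= 1 + 1 + count_items([12, 39, 26])
= 1 + 1 + 1 + count_items([39, 26])
= 1 + 1 + 1 + 1 + count_items([26])
= 1 + 1 + 1 + 1 + 1 + count_items([])
= 1 + 1 + 1 + 1 + 1 + 0
= 5


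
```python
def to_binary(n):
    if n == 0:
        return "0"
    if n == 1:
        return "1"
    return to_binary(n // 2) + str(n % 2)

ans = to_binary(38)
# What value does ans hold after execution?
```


to_binary(38)
= to_binary(19) + "0"
= to_binary(9) + "1" + "0"
= to_binary(4) + "1" + "1" + "0"
= to_binary(2) + "0" + "1" + "1" + "0"
= to_binary(1) + "0" + "0" + "1" + "1" + "0"
= "1" + "0" + "0" + "1" + "1" + "0"
= "100110"


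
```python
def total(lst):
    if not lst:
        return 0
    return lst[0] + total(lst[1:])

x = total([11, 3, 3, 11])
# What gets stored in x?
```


total([11, 3, 3, 11])
= 11 + total([3, 3, 11])
= 11 + 3 + total([3, 11])
= 11 + 3 + 3 + total([11])
= 11 + 3 + 3 + 11 + total([])
= 11 + 3 + 3 + 11 + 0
= 28


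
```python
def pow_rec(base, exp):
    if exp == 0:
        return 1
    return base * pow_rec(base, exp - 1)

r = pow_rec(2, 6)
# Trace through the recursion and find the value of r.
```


pow_rec(2, 6)
= 2 * pow_rec(2, 5)
= 2 * 2 * pow_rec(2, 4)
= 2 * 2 * 2 * pow_rec(2, 3)
= 2 * 2 * 2 * 2 * pow_rec(2, 2)
= 2 * 2 * 2 * 2 * 2 * pow_rec(2, 1)
= 2 * 2 * 2 * 2 * 2 * 2 * pow_rec(2, 0)
= 2 * 2 * 2 * 2 * 2 * 2 * 1
= 64


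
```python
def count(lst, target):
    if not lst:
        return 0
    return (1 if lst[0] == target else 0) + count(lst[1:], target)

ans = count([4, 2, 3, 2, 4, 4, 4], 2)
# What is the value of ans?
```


count([4, 2, 3, 2, 4, 4, 4], 2)
lst[0]=4 != 2: 0 + count([2, 3, 2, 4, 4, 4], 2)
lst[0]=2 == 2: 1 + count([3, 2, 4, 4, 4], 2)
lst[0]=3 != 2: 0 + count([2, 4, 4, 4], 2)
lst[0]=2 == 2: 1 + count([4, 4, 4], 2)
lst[0]=4 != 2: 0 + count([4, 4], 2)
lst[0]=4 != 2: 0 + count([4], 2)
lst[0]=4 != 2: 0 + count([], 2)
= 2


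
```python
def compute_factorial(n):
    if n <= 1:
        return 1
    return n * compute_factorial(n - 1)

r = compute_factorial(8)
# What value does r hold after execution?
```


compute_factorial(8)
= 8 * compute_factorial(7)
= 8 * 7 * compute_factorial(6)
= 8 * 7 * 6 * compute_factorial(5)
= 8 * 7 * 6 * 5 * compute_factorial(4)
= 8 * 7 * 6 * 5 * 4 * compute_factorial(3)
= 8 * 7 * 6 * 5 * 4 * 3 * compute_factorial(2)
= 8 * 7 * 6 * 5 * 4 * 3 * 2 * compute_factorial(1)
= 8 * 7 * 6 * 5 * 4 * 3 * 2 * 1
= 40320


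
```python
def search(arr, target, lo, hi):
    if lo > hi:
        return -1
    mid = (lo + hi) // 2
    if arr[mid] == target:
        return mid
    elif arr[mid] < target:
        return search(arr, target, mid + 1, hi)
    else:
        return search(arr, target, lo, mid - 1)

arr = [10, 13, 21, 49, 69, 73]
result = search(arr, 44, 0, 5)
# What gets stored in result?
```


search(arr, 44, 0, 5)
lo=0, hi=5, mid=2, arr[mid]=21
21 < 44, search right half
lo=3, hi=5, mid=4, arr[mid]=69
69 > 44, search left half
lo=3, hi=3, mid=3, arr[mid]=49
49 > 44, search left half
lo > hi, target not found, return -1
= -1


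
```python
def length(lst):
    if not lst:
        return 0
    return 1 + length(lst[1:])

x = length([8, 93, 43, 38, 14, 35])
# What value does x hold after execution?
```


length([8, 93, 43, 38, 14, 35])
= 1 + length([93, 43, 38, 14, 35])
= 1 + 1 + length([43, 38, 14, 35])
= 1 + 1 + 1 + length([38, 14, 35])
= 1 + 1 + 1 + 1 + length([14, 35])
= 1 + 1 + 1 + 1 + 1 + length([35])
= 1 + 1 + 1 + 1 + 1 + 1 + length([])
= 1 + 1 + 1 + 1 + 1 + 1 + 0
= 6


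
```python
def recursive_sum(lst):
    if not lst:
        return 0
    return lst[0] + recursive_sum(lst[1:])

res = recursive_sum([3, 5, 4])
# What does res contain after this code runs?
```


recursive_sum([3, 5, 4])
= 3 + recursive_sum([5, 4])
= 3 + 5 + recursive_sum([4])
= 3 + 5 + 4 + recursive_sum([])
= 3 + 5 + 4 + 0
= 12


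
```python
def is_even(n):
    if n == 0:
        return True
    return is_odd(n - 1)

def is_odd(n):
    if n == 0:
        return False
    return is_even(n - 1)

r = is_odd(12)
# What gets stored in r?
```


is_odd(12)
= is_even(11)
= is_odd(10)
= is_even(9)
= is_odd(8)
= is_even(7)
= is_odd(6)
= is_even(5)
= is_odd(4)
= is_even(3)
= is_odd(2)
= is_even(1)
= is_odd(0)
n == 0: return False
= False


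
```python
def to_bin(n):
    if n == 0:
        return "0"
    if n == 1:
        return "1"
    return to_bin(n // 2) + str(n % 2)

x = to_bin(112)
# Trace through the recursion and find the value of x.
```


to_bin(112)
= to_bin(56) + "0"
= to_bin(28) + "0" + "0"
= to_bin(14) + "0" + "0" + "0"
= to_bin(7) + "0" + "0" + "0" + "0"
= to_bin(3) + "1" + "0" + "0" + "0" + "0"
= to_bin(1) + "1" + "1" + "0" + "0" + "0" + "0"
= "1" + "1" + "1" + "0" + "0" + "0" + "0"
= "1110000"


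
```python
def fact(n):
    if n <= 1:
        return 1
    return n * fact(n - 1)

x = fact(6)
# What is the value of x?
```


fact(6)
= 6 * fact(5)
= 6 * 5 * fact(4)
= 6 * 5 * 4 * fact(3)
= 6 * 5 * 4 * 3 * fact(2)
= 6 * 5 * 4 * 3 * 2 * fact(1)
= 6 * 5 * 4 * 3 * 2 * 1
= 720


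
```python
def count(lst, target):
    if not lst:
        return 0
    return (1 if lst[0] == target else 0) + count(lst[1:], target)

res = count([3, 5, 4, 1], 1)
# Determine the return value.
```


count([3, 5, 4, 1], 1)
lst[0]=3 != 1: 0 + count([5, 4, 1], 1)
lst[0]=5 != 1: 0 + count([4, 1], 1)
lst[0]=4 != 1: 0 + count([1], 1)
lst[0]=1 == 1: 1 + count([], 1)
= 1


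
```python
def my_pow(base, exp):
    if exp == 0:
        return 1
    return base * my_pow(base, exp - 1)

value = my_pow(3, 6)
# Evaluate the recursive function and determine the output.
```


my_pow(3, 6)
= 3 * my_pow(3, 5)
= 3 * 3 * my_pow(3, 4)
= 3 * 3 * 3 * my_pow(3, 3)
= 3 * 3 * 3 * 3 * my_pow(3, 2)
= 3 * 3 * 3 * 3 * 3 * my_pow(3, 1)
= 3 * 3 * 3 * 3 * 3 * 3 * my_pow(3, 0)
= 3 * 3 * 3 * 3 * 3 * 3 * 1
= 729


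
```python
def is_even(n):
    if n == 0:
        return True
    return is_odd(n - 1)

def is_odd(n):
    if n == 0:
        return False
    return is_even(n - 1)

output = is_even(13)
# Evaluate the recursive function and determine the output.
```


is_even(13)
= is_odd(12)
= is_even(11)
= is_odd(10)
= is_even(9)
= is_odd(8)
= is_even(7)
= is_odd(6)
= is_even(5)
= is_odd(4)
= is_even(3)
= is_odd(2)
= is_even(1)
= is_odd(0)
n == 0: return False
= False


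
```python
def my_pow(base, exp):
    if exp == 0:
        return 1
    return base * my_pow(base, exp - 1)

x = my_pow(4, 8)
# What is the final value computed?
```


my_pow(4, 8)
= 4 * my_pow(4, 7)
= 4 * 4 * my_pow(4, 6)
= 4 * 4 * 4 * my_pow(4, 5)
= 4 * 4 * 4 * 4 * my_pow(4, 4)
= 4 * 4 * 4 * 4 * 4 * my_pow(4, 3)
= 4 * 4 * 4 * 4 * 4 * 4 * my_pow(4, 2)
= 4 * 4 * 4 * 4 * 4 * 4 * 4 * my_pow(4, 1)
= 4 * 4 * 4 * 4 * 4 * 4 * 4 * 4 * my_pow(4, 0)
= 4 * 4 * 4 * 4 * 4 * 4 * 4 * 4 * 1
= 65536


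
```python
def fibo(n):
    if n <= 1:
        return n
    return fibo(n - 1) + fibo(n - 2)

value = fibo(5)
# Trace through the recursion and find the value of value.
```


fibo(5)
= fibo(4) + fibo(3)
= (fibo(3) + fibo(2)) + fibo(3)
Computing bottom-up: fibo(0)=0, fibo(1)=1, fibo(2)=1, fibo(3)=2, fibo(4)=3, fibo(5)=5
= 5


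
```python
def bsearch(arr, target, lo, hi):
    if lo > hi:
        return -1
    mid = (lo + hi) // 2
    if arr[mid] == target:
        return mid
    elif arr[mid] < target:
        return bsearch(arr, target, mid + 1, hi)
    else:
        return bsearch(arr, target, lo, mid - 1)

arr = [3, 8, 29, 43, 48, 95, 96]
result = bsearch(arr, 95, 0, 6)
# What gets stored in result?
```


bsearch(arr, 95, 0, 6)
lo=0, hi=6, mid=3, arr[mid]=43
43 < 95, search right half
lo=4, hi=6, mid=5, arr[mid]=95
arr[5] == 95, found at index 5
= 5


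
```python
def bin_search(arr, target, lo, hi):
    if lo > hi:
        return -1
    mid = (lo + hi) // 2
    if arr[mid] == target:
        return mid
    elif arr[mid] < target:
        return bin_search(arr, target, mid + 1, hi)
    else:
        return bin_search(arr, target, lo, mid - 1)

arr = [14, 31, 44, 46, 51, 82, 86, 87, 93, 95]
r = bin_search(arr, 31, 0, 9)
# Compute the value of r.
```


bin_search(arr, 31, 0, 9)
lo=0, hi=9, mid=4, arr[mid]=51
51 > 31, search left half
lo=0, hi=3, mid=1, arr[mid]=31
arr[1] == 31, found at index 1
= 1


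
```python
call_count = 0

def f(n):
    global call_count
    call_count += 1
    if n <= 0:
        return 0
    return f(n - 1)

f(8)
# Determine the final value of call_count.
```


f(8) calls f(7) calls ... calls f(0)
Total calls: 8 + 1 (for base case) = 9


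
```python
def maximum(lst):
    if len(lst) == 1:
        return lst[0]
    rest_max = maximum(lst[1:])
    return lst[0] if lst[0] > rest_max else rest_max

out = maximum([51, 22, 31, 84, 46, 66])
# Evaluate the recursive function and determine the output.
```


maximum([51, 22, 31, 84, 46, 66])
= compare 51 with maximum([22, 31, 84, 46, 66])
= compare 22 with maximum([31, 84, 46, 66])
= compare 31 with maximum([84, 46, 66])
= compare 84 with maximum([46, 66])
= compare 46 with maximum([66])
Base: maximum([66]) = 66
compare 46 with 66: max = 66
compare 84 with 66: max = 84
compare 31 with 84: max = 84
compare 22 with 84: max = 84
compare 51 with 84: max = 84
= 84


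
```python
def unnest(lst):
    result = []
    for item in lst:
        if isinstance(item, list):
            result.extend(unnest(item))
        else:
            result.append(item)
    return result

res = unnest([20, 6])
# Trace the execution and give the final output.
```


unnest([20, 6])
Processing each element:
  20 is not a list -> append 20
  6 is not a list -> append 6
= [20, 6]


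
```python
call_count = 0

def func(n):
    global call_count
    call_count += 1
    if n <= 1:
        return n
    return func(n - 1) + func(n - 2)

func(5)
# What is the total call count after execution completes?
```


func(5) calls func(4) and func(3); each non-base call branches into two more.
Let C(k) = total number of calls made by func(k), including the call to func(k) itself.
Base cases: C(0) = 1, C(1) = 1
Recurrence: C(k) = 1 + C(k-1) + C(k-2)
  C(2) = 1 + C(1) + C(0) = 1 + 1 + 1 = 3
  C(3) = 1 + C(2) + C(1) = 1 + 3 + 1 = 5
  C(4) = 1 + C(3) + C(2) = 1 + 5 + 3 = 9
  C(5) = 1 + C(4) + C(3) = 1 + 9 + 5 = 15
Total calls = C(5) = 15


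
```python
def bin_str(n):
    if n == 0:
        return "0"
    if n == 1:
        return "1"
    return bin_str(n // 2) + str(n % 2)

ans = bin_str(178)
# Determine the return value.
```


bin_str(178)
= bin_str(89) + "0"
= bin_str(44) + "1" + "0"
= bin_str(22) + "0" + "1" + "0"
= bin_str(11) + "0" + "0" + "1" + "0"
= bin_str(5) + "1" + "0" + "0" + "1" + "0"
= bin_str(2) + "1" + "1" + "0" + "0" + "1" + "0"
= bin_str(1) + "0" + "1" + "1" + "0" + "0" + "1" + "0"
= "1" + "0" + "1" + "1" + "0" + "0" + "1" + "0"
= "10110010"


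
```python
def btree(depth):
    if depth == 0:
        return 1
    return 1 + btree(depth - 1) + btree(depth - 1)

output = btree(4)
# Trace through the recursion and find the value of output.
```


btree(4)
= 1 + btree(3) + btree(3)
= 1 + 2 * btree(3)
btree(k) = 2^(k+1) - 1
btree(0) = 1
btree(1) = 3
btree(2) = 7
btree(3) = 15
btree(4) = 31
btree(4) = 2^5 - 1 = 31


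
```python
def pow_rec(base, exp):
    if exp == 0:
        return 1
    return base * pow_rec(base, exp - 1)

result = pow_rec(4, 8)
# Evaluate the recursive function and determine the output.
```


pow_rec(4, 8)
= 4 * pow_rec(4, 7)
= 4 * 4 * pow_rec(4, 6)
= 4 * 4 * 4 * pow_rec(4, 5)
= 4 * 4 * 4 * 4 * pow_rec(4, 4)
= 4 * 4 * 4 * 4 * 4 * pow_rec(4, 3)
= 4 * 4 * 4 * 4 * 4 * 4 * pow_rec(4, 2)
= 4 * 4 * 4 * 4 * 4 * 4 * 4 * pow_rec(4, 1)
= 4 * 4 * 4 * 4 * 4 * 4 * 4 * 4 * pow_rec(4, 0)
= 4 * 4 * 4 * 4 * 4 * 4 * 4 * 4 * 1
= 65536


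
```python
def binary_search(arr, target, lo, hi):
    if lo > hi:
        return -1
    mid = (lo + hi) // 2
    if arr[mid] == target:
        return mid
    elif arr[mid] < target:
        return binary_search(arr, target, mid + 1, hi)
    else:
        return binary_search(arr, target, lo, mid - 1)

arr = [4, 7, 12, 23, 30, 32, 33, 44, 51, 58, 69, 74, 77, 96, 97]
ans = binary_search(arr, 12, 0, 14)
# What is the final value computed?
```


binary_search(arr, 12, 0, 14)
lo=0, hi=14, mid=7, arr[mid]=44
44 > 12, search left half
lo=0, hi=6, mid=3, arr[mid]=23
23 > 12, search left half
lo=0, hi=2, mid=1, arr[mid]=7
7 < 12, search right half
lo=2, hi=2, mid=2, arr[mid]=12
arr[2] == 12, found at index 2
= 2


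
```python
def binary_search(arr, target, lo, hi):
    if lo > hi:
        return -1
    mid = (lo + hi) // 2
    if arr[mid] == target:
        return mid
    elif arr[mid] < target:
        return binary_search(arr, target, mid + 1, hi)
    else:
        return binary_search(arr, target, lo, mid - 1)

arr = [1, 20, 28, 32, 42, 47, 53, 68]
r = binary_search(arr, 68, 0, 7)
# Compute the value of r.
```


binary_search(arr, 68, 0, 7)
lo=0, hi=7, mid=3, arr[mid]=32
32 < 68, search right half
lo=4, hi=7, mid=5, arr[mid]=47
47 < 68, search right half
lo=6, hi=7, mid=6, arr[mid]=53
53 < 68, search right half
lo=7, hi=7, mid=7, arr[mid]=68
arr[7] == 68, found at index 7
= 7


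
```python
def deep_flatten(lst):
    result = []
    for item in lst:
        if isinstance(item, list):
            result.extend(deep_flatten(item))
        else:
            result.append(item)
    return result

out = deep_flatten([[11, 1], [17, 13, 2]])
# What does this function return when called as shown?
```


deep_flatten([[11, 1], [17, 13, 2]])
Processing each element:
  [11, 1] is a list -> deep_flatten recursively -> [11, 1]
  [17, 13, 2] is a list -> deep_flatten recursively -> [17, 13, 2]
= [11, 1, 17, 13, 2]


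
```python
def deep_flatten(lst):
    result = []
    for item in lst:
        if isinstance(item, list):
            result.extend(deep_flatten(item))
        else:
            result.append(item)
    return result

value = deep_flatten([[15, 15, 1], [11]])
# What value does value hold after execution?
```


deep_flatten([[15, 15, 1], [11]])
Processing each element:
  [15, 15, 1] is a list -> deep_flatten recursively -> [15, 15, 1]
  [11] is a list -> deep_flatten recursively -> [11]
= [15, 15, 1, 11]


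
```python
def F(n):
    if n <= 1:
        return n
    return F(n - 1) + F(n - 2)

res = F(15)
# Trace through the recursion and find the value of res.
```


F(15)
= F(14) + F(13)
= (F(13) + F(12)) + F(13)
Computing bottom-up: F(0)=0, F(1)=1, F(2)=1, F(3)=2, F(4)=3, F(5)=5, F(6)=8, F(7)=13, F(8)=21, F(9)=34, F(10)=55, F(11)=89, F(12)=144, F(13)=233, F(14)=377, F(15)=610
= 610


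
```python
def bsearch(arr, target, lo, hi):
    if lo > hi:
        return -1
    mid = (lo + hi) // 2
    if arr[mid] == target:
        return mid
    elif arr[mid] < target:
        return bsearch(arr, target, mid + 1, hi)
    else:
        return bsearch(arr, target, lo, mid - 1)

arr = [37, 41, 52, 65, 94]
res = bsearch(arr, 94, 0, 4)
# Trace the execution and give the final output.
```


bsearch(arr, 94, 0, 4)
lo=0, hi=4, mid=2, arr[mid]=52
52 < 94, search right half
lo=3, hi=4, mid=3, arr[mid]=65
65 < 94, search right half
lo=4, hi=4, mid=4, arr[mid]=94
arr[4] == 94, found at index 4
= 4


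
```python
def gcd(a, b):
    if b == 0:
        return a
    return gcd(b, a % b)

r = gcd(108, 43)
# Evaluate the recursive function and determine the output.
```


gcd(108, 43)
= gcd(43, 108 % 43) = gcd(43, 22)
= gcd(22, 43 % 22) = gcd(22, 21)
= gcd(21, 22 % 21) = gcd(21, 1)
= gcd(1, 21 % 1) = gcd(1, 0)
b == 0, return a = 1


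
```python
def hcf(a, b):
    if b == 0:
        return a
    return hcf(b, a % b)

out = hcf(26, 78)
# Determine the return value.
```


hcf(26, 78)
= hcf(78, 26 % 78) = hcf(78, 26)
= hcf(26, 78 % 26) = hcf(26, 0)
b == 0, return a = 26


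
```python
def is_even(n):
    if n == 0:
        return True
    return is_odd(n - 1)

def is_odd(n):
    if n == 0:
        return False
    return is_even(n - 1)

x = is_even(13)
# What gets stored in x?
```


is_even(13)
= is_odd(12)
= is_even(11)
= is_odd(10)
= is_even(9)
= is_odd(8)
= is_even(7)
= is_odd(6)
= is_even(5)
= is_odd(4)
= is_even(3)
= is_odd(2)
= is_even(1)
= is_odd(0)
n == 0: return False
= False


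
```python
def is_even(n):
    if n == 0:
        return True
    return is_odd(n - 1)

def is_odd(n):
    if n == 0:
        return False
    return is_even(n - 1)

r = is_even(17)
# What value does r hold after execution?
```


is_even(17)
= is_odd(16)
= is_even(15)
= is_odd(14)
= is_even(13)
= is_odd(12)
= is_even(11)
= is_odd(10)
= is_even(9)
= is_odd(8)
= is_even(7)
= is_odd(6)
= is_even(5)
= is_odd(4)
= is_even(3)
= is_odd(2)
= is_even(1)
= is_odd(0)
n == 0: return False
= False


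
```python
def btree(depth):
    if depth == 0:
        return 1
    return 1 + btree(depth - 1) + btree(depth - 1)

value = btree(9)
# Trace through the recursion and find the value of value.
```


btree(9)
= 1 + btree(8) + btree(8)
= 1 + 2 * btree(8)
btree(k) = 2^(k+1) - 1
btree(0) = 1
btree(1) = 3
btree(2) = 7
btree(3) = 15
btree(4) = 31
btree(9) = 2^10 - 1 = 1023


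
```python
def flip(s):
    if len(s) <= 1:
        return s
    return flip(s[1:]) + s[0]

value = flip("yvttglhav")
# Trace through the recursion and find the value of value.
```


flip("yvttglhav")
= flip("vttglhav") + "y"
= flip("ttglhav") + "v" + "y"
= flip("tglhav") + "t" + "v" + "y"
= flip("glhav") + "t" + "t" + "v" + "y"
= flip("lhav") + "g" + "t" + "t" + "v" + "y"
= flip("hav") + "l" + "g" + "t" + "t" + "v" + "y"
= flip("av") + "h" + "l" + "g" + "t" + "t" + "v" + "y"
= flip("v") + "a" + "h" + "l" + "g" + "t" + "t" + "v" + "y"
= "v" + "a" + "h" + "l" + "g" + "t" + "t" + "v" + "y"
= "vahlgttvy"


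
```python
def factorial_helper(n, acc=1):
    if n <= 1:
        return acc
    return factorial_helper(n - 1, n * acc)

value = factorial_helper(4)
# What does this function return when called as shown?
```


factorial_helper(4, 1)
= factorial_helper(3, 4 * 1) = factorial_helper(3, 4)
= factorial_helper(2, 3 * 4) = factorial_helper(2, 12)
= factorial_helper(1, 2 * 12) = factorial_helper(1, 24)
n <= 1, return acc = 24


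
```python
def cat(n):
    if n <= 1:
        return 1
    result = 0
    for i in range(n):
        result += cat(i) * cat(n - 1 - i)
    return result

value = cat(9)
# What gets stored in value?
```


cat(9)
= sum of cat(i) * cat(9-1-i) for i in 0..8
First compute sub-values bottom-up:
  cat(0) = 1, cat(1) = 1
  cat(2) = 1*1 + 1*1 = 2
  cat(3) = 1*2 + 1*1 + 2*1 = 5
  cat(4) = 1*5 + 1*2 + 2*1 + 5*1 = 14
  cat(5) = 1*14 + 1*5 + 2*2 + 5*1 + 14*1 = 42
  cat(6) = 1*42 + 1*14 + 2*5 + 5*2 + 14*1 + 42*1 = 132
  cat(7) = 1*132 + 1*42 + 2*14 + 5*5 + 14*2 + 42*1 + 132*1 = 429
  cat(8) = 1*429 + 1*132 + 2*42 + 5*14 + 14*5 + 42*2 + 132*1 + 429*1 = 1430
Now cat(9):
  cat(0)*cat(8) = 1*1430 = 1430
  cat(1)*cat(7) = 1*429 = 429
  cat(2)*cat(6) = 2*132 = 264
  cat(3)*cat(5) = 5*42 = 210
  cat(4)*cat(4) = 14*14 = 196
  cat(5)*cat(3) = 42*5 = 210
  cat(6)*cat(2) = 132*2 = 264
  cat(7)*cat(1) = 429*1 = 429
  cat(8)*cat(0) = 1430*1 = 1430
= 1430 + 429 + 264 + 210 + 196 + 210 + 264 + 429 + 1430
= 4862


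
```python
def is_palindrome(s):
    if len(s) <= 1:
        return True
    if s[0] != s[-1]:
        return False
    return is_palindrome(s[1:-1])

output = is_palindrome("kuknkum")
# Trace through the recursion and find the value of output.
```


is_palindrome("kuknkum")
"kuknkum": s[0]='k' != s[-1]='m' -> False
= False


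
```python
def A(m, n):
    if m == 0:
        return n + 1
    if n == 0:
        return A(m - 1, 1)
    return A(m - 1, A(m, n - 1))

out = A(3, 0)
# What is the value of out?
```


A(3, 0)
n == 0: return A(2, 1)
= A(2, 1) = 5
= 5


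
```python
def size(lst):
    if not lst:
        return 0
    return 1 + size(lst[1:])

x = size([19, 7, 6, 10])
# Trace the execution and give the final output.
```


size([19, 7, 6, 10])
= 1 + size([7, 6, 10])
= 1 + 1 + size([6, 10])
= 1 + 1 + 1 + size([10])
= 1 + 1 + 1 + 1 + size([])
= 1 + 1 + 1 + 1 + 0
= 4


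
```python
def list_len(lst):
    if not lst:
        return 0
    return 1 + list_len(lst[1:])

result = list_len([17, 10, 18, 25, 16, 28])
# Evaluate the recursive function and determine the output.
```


list_len([17, 10, 18, 25, 16, 28])
= 1 + list_len([10, 18, 25, 16, 28])
= 1 + 1 + list_len([18, 25, 16, 28])
= 1 + 1 + 1 + list_len([25, 16, 28])
= 1 + 1 + 1 + 1 + list_len([16, 28])
= 1 + 1 + 1 + 1 + 1 + list_len([28])
= 1 + 1 + 1 + 1 + 1 + 1 + list_len([])
= 1 + 1 + 1 + 1 + 1 + 1 + 0
= 6


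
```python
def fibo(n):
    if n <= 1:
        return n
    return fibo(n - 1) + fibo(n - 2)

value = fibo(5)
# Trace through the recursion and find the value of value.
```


fibo(5)
= fibo(4) + fibo(3)
= (fibo(3) + fibo(2)) + fibo(3)
Computing bottom-up: fibo(0)=0, fibo(1)=1, fibo(2)=1, fibo(3)=2, fibo(4)=3, fibo(5)=5
= 5


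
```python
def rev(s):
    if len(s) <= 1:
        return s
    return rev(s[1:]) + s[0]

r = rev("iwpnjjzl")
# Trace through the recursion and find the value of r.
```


rev("iwpnjjzl")
= rev("wpnjjzl") + "i"
= rev("pnjjzl") + "w" + "i"
= rev("njjzl") + "p" + "w" + "i"
= rev("jjzl") + "n" + "p" + "w" + "i"
= rev("jzl") + "j" + "n" + "p" + "w" + "i"
= rev("zl") + "j" + "j" + "n" + "p" + "w" + "i"
= rev("l") + "z" + "j" + "j" + "n" + "p" + "w" + "i"
= "l" + "z" + "j" + "j" + "n" + "p" + "w" + "i"
= "lzjjnpwi"


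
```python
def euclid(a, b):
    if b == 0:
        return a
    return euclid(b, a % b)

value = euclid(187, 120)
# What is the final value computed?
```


euclid(187, 120)
= euclid(120, 187 % 120) = euclid(120, 67)
= euclid(67, 120 % 67) = euclid(67, 53)
= euclid(53, 67 % 53) = euclid(53, 14)
= euclid(14, 53 % 14) = euclid(14, 11)
= euclid(11, 14 % 11) = euclid(11, 3)
= euclid(3, 11 % 3) = euclid(3, 2)
= euclid(2, 3 % 2) = euclid(2, 1)
= euclid(1, 2 % 1) = euclid(1, 0)
b == 0, return a = 1


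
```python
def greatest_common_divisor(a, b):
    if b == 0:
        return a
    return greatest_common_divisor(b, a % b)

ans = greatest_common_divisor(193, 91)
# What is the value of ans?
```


greatest_common_divisor(193, 91)
= greatest_common_divisor(91, 193 % 91) = greatest_common_divisor(91, 11)
= greatest_common_divisor(11, 91 % 11) = greatest_common_divisor(11, 3)
= greatest_common_divisor(3, 11 % 3) = greatest_common_divisor(3, 2)
= greatest_common_divisor(2, 3 % 2) = greatest_common_divisor(2, 1)
= greatest_common_divisor(1, 2 % 1) = greatest_common_divisor(1, 0)
b == 0, return a = 1


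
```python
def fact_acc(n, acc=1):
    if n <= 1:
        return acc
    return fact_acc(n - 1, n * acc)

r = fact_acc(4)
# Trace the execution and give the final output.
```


fact_acc(4, 1)
= fact_acc(3, 4 * 1) = fact_acc(3, 4)
= fact_acc(2, 3 * 4) = fact_acc(2, 12)
= fact_acc(1, 2 * 12) = fact_acc(1, 24)
n <= 1, return acc = 24


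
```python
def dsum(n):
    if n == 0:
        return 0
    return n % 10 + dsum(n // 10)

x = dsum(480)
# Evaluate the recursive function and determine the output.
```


dsum(480)
= 0 + dsum(48)
= 0 + 8 + dsum(4)
= 0 + 8 + 4 + dsum(0)
= 0 + 8 + 4 + 0
= 12


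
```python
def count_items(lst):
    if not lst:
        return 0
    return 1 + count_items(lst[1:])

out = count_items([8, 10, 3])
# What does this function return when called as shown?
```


count_items([8, 10, 3])
= 1 + count_items([10, 3])
= 1 + 1 + count_items([3])
= 1 + 1 + 1 + count_items([])
= 1 + 1 + 1 + 0
= 3


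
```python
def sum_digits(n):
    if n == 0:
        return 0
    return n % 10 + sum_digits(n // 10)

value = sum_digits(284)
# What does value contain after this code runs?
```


sum_digits(284)
= 4 + sum_digits(28)
= 4 + 8 + sum_digits(2)
= 4 + 8 + 2 + sum_digits(0)
= 4 + 8 + 2 + 0
= 14


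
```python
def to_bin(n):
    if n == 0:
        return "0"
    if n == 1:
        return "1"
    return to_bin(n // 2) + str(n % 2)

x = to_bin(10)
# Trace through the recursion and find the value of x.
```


to_bin(10)
= to_bin(5) + "0"
= to_bin(2) + "1" + "0"
= to_bin(1) + "0" + "1" + "0"
= "1" + "0" + "1" + "0"
= "1010"


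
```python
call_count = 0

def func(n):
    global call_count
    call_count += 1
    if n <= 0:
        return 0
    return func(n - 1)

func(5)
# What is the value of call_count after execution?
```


func(5) calls func(4) calls ... calls func(0)
Total calls: 5 + 1 (for base case) = 6


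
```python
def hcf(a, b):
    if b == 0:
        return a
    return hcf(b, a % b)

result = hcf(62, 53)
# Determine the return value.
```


hcf(62, 53)
= hcf(53, 62 % 53) = hcf(53, 9)
= hcf(9, 53 % 9) = hcf(9, 8)
= hcf(8, 9 % 8) = hcf(8, 1)
= hcf(1, 8 % 1) = hcf(1, 0)
b == 0, return a = 1


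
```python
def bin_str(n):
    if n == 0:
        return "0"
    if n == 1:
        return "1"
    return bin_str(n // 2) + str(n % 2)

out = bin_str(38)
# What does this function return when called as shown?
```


bin_str(38)
= bin_str(19) + "0"
= bin_str(9) + "1" + "0"
= bin_str(4) + "1" + "1" + "0"
= bin_str(2) + "0" + "1" + "1" + "0"
= bin_str(1) + "0" + "0" + "1" + "1" + "0"
= "1" + "0" + "0" + "1" + "1" + "0"
= "100110"


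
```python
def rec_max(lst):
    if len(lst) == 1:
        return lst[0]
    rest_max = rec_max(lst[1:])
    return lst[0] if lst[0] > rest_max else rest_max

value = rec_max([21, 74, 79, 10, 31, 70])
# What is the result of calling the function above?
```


rec_max([21, 74, 79, 10, 31, 70])
= compare 21 with rec_max([74, 79, 10, 31, 70])
= compare 74 with rec_max([79, 10, 31, 70])
= compare 79 with rec_max([10, 31, 70])
= compare 10 with rec_max([31, 70])
= compare 31 with rec_max([70])
Base: rec_max([70]) = 70
compare 31 with 70: max = 70
compare 10 with 70: max = 70
compare 79 with 70: max = 79
compare 74 with 79: max = 79
compare 21 with 79: max = 79
= 79


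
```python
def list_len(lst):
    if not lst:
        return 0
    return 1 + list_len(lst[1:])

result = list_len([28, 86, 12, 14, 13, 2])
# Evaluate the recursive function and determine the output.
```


list_len([28, 86, 12, 14, 13, 2])
= 1 + list_len([86, 12, 14, 13, 2])
= 1 + 1 + list_len([12, 14, 13, 2])
= 1 + 1 + 1 + list_len([14, 13, 2])
= 1 + 1 + 1 + 1 + list_len([13, 2])
= 1 + 1 + 1 + 1 + 1 + list_len([2])
= 1 + 1 + 1 + 1 + 1 + 1 + list_len([])
= 1 + 1 + 1 + 1 + 1 + 1 + 0
= 6


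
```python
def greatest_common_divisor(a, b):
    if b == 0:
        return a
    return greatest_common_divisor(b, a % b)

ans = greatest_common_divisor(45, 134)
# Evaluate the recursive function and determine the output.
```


greatest_common_divisor(45, 134)
= greatest_common_divisor(134, 45 % 134) = greatest_common_divisor(134, 45)
= greatest_common_divisor(45, 134 % 45) = greatest_common_divisor(45, 44)
= greatest_common_divisor(44, 45 % 44) = greatest_common_divisor(44, 1)
= greatest_common_divisor(1, 44 % 1) = greatest_common_divisor(1, 0)
b == 0, return a = 1


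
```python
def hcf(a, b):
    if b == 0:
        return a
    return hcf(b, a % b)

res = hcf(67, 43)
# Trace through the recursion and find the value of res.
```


hcf(67, 43)
= hcf(43, 67 % 43) = hcf(43, 24)
= hcf(24, 43 % 24) = hcf(24, 19)
= hcf(19, 24 % 19) = hcf(19, 5)
= hcf(5, 19 % 5) = hcf(5, 4)
= hcf(4, 5 % 4) = hcf(4, 1)
= hcf(1, 4 % 1) = hcf(1, 0)
b == 0, return a = 1


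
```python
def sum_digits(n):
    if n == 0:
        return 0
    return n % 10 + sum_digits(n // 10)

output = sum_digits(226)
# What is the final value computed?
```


sum_digits(226)
= 6 + sum_digits(22)
= 6 + 2 + sum_digits(2)
= 6 + 2 + 2 + sum_digits(0)
= 6 + 2 + 2 + 0
= 10


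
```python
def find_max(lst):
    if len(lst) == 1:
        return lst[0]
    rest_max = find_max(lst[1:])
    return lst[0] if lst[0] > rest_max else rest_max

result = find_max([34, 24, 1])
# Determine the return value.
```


find_max([34, 24, 1])
= compare 34 with find_max([24, 1])
= compare 24 with find_max([1])
Base: find_max([1]) = 1
compare 24 with 1: max = 24
compare 34 with 24: max = 34
= 34


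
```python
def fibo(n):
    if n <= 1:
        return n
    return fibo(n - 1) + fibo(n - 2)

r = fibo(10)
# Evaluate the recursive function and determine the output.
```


fibo(10)
= fibo(9) + fibo(8)
= (fibo(8) + fibo(7)) + fibo(8)
Computing bottom-up: fibo(0)=0, fibo(1)=1, fibo(2)=1, fibo(3)=2, fibo(4)=3, fibo(5)=5, fibo(6)=8, fibo(7)=13, fibo(8)=21, fibo(9)=34, fibo(10)=55
= 55


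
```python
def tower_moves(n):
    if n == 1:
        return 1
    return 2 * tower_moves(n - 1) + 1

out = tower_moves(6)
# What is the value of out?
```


tower_moves(6)
= 2 * tower_moves(5) + 1
= 2 * (2 * tower_moves(4) + 1) + 1
= 2 * (2 * (2 * tower_moves(3) + 1) + 1) + 1
= 2 * (2 * (2 * (2 * tower_moves(2) + 1) + 1) + 1) + 1
= 2 * (2 * (2 * (2 * (2 * tower_moves(1) + 1) + 1) + 1) + 1) + 1
Now compute bottom-up:
tower_moves(1) = 1
tower_moves(2) = 2 * 1 + 1 = 3
tower_moves(3) = 2 * 3 + 1 = 7
tower_moves(4) = 2 * 7 + 1 = 15
tower_moves(5) = 2 * 15 + 1 = 31
tower_moves(6) = 2 * 31 + 1 = 63
= 63


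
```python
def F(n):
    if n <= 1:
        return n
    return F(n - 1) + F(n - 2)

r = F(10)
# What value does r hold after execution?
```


F(10)
= F(9) + F(8)
= (F(8) + F(7)) + F(8)
Computing bottom-up: F(0)=0, F(1)=1, F(2)=1, F(3)=2, F(4)=3, F(5)=5, F(6)=8, F(7)=13, F(8)=21, F(9)=34, F(10)=55
= 55


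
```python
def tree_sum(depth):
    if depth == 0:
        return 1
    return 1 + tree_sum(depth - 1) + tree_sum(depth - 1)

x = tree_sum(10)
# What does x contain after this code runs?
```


tree_sum(10)
= 1 + tree_sum(9) + tree_sum(9)
= 1 + 2 * tree_sum(9)
tree_sum(k) = 2^(k+1) - 1
tree_sum(0) = 1
tree_sum(1) = 3
tree_sum(2) = 7
tree_sum(3) = 15
tree_sum(4) = 31
tree_sum(10) = 2^11 - 1 = 2047


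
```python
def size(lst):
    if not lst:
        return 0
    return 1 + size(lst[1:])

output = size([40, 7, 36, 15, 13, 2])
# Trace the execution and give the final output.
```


size([40, 7, 36, 15, 13, 2])
= 1 + size([7, 36, 15, 13, 2])
= 1 + 1 + size([36, 15, 13, 2])
= 1 + 1 + 1 + size([15, 13, 2])
= 1 + 1 + 1 + 1 + size([13, 2])
= 1 + 1 + 1 + 1 + 1 + size([2])
= 1 + 1 + 1 + 1 + 1 + 1 + size([])
= 1 + 1 + 1 + 1 + 1 + 1 + 0
= 6


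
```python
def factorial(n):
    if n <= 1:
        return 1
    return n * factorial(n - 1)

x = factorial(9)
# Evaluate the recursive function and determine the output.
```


factorial(9)
= 9 * factorial(8)
= 9 * 8 * factorial(7)
= 9 * 8 * 7 * factorial(6)
= 9 * 8 * 7 * 6 * factorial(5)
= 9 * 8 * 7 * 6 * 5 * factorial(4)
= 9 * 8 * 7 * 6 * 5 * 4 * factorial(3)
= 9 * 8 * 7 * 6 * 5 * 4 * 3 * factorial(2)
= 9 * 8 * 7 * 6 * 5 * 4 * 3 * 2 * factorial(1)
= 9 * 8 * 7 * 6 * 5 * 4 * 3 * 2 * 1
= 362880


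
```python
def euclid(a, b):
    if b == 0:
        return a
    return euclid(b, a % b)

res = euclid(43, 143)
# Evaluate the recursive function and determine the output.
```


euclid(43, 143)
= euclid(143, 43 % 143) = euclid(143, 43)
= euclid(43, 143 % 43) = euclid(43, 14)
= euclid(14, 43 % 14) = euclid(14, 1)
= euclid(1, 14 % 1) = euclid(1, 0)
b == 0, return a = 1


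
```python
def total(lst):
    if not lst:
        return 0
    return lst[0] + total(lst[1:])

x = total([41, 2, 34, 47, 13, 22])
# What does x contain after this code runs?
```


total([41, 2, 34, 47, 13, 22])
= 41 + total([2, 34, 47, 13, 22])
= 41 + 2 + total([34, 47, 13, 22])
= 41 + 2 + 34 + total([47, 13, 22])
= 41 + 2 + 34 + 47 + total([13, 22])
= 41 + 2 + 34 + 47 + 13 + total([22])
= 41 + 2 + 34 + 47 + 13 + 22 + total([])
= 41 + 2 + 34 + 47 + 13 + 22 + 0
= 159


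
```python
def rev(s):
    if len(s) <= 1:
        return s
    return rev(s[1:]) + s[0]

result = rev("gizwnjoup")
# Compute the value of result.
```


rev("gizwnjoup")
= rev("izwnjoup") + "g"
= rev("zwnjoup") + "i" + "g"
= rev("wnjoup") + "z" + "i" + "g"
= rev("njoup") + "w" + "z" + "i" + "g"
= rev("joup") + "n" + "w" + "z" + "i" + "g"
= rev("oup") + "j" + "n" + "w" + "z" + "i" + "g"
= rev("up") + "o" + "j" + "n" + "w" + "z" + "i" + "g"
= rev("p") + "u" + "o" + "j" + "n" + "w" + "z" + "i" + "g"
= "p" + "u" + "o" + "j" + "n" + "w" + "z" + "i" + "g"
= "puojnwzig"


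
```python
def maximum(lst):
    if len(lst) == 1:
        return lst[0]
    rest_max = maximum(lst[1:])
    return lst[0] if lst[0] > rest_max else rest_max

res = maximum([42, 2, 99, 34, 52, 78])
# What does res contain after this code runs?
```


maximum([42, 2, 99, 34, 52, 78])
= compare 42 with maximum([2, 99, 34, 52, 78])
= compare 2 with maximum([99, 34, 52, 78])
= compare 99 with maximum([34, 52, 78])
= compare 34 with maximum([52, 78])
= compare 52 with maximum([78])
Base: maximum([78]) = 78
compare 52 with 78: max = 78
compare 34 with 78: max = 78
compare 99 with 78: max = 99
compare 2 with 99: max = 99
compare 42 with 99: max = 99
= 99


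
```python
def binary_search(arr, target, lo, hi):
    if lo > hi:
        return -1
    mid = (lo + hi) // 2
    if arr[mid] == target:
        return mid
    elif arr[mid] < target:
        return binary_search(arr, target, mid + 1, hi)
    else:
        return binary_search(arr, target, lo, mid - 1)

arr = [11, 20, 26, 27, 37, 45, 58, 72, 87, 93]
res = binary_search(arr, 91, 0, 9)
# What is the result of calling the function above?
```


binary_search(arr, 91, 0, 9)
lo=0, hi=9, mid=4, arr[mid]=37
37 < 91, search right half
lo=5, hi=9, mid=7, arr[mid]=72
72 < 91, search right half
lo=8, hi=9, mid=8, arr[mid]=87
87 < 91, search right half
lo=9, hi=9, mid=9, arr[mid]=93
93 > 91, search left half
lo > hi, target not found, return -1
= -1


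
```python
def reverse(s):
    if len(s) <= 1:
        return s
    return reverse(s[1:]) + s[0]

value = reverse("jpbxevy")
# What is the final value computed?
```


reverse("jpbxevy")
= reverse("pbxevy") + "j"
= reverse("bxevy") + "p" + "j"
= reverse("xevy") + "b" + "p" + "j"
= reverse("evy") + "x" + "b" + "p" + "j"
= reverse("vy") + "e" + "x" + "b" + "p" + "j"
= reverse("y") + "v" + "e" + "x" + "b" + "p" + "j"
= "y" + "v" + "e" + "x" + "b" + "p" + "j"
= "yvexbpj"


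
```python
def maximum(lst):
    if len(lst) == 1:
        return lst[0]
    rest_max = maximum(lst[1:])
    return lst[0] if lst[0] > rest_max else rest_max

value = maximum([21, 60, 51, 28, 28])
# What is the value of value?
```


maximum([21, 60, 51, 28, 28])
= compare 21 with maximum([60, 51, 28, 28])
= compare 60 with maximum([51, 28, 28])
= compare 51 with maximum([28, 28])
= compare 28 with maximum([28])
Base: maximum([28]) = 28
compare 28 with 28: max = 28
compare 51 with 28: max = 51
compare 60 with 51: max = 60
compare 21 with 60: max = 60
= 60


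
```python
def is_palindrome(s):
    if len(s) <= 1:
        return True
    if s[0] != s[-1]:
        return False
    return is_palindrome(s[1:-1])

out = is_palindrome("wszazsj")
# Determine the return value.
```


is_palindrome("wszazsj")
"wszazsj": s[0]='w' != s[-1]='j' -> False
= False


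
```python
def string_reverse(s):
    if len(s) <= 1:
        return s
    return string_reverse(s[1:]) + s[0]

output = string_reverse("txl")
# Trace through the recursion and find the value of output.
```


string_reverse("txl")
= string_reverse("xl") + "t"
= string_reverse("l") + "x" + "t"
= "l" + "x" + "t"
= "lxt"


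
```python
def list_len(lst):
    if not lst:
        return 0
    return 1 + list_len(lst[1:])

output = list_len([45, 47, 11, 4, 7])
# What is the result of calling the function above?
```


list_len([45, 47, 11, 4, 7])
= 1 + list_len([47, 11, 4, 7])
= 1 + 1 + list_len([11, 4, 7])
= 1 + 1 + 1 + list_len([4, 7])
= 1 + 1 + 1 + 1 + list_len([7])
= 1 + 1 + 1 + 1 + 1 + list_len([])
= 1 + 1 + 1 + 1 + 1 + 0
= 5
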